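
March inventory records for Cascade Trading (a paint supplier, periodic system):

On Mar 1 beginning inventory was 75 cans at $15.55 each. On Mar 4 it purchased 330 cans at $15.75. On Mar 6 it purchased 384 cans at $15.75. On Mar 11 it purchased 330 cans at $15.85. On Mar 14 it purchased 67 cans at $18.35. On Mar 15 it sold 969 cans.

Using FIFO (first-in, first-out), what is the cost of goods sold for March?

Mar 15, 969 sold [FIFO — oldest first]: 75 @ $15.55 + 330 @ $15.75 + 384 @ $15.75 + 180 @ $15.85 = $15,264.75
Ending inventory: 150 @ $15.85 + 67 @ $18.35 = $3,606.95

COGS = $15,264.75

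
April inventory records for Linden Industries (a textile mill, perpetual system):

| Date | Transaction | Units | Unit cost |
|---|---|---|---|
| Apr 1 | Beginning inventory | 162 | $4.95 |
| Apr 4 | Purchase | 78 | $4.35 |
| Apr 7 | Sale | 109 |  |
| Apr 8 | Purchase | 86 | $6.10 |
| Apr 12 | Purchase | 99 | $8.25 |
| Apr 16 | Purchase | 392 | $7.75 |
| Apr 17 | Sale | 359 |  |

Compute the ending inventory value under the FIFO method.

Ending inventory = $2,704.75

Apr 7, 109 sold [FIFO — oldest first]: 109 @ $4.95 = $539.55
Apr 17, 359 sold [FIFO — oldest first]: 53 @ $4.95 + 78 @ $4.35 + 86 @ $6.10 + 99 @ $8.25 + 43 @ $7.75 = $2,276.25
Total COGS = $539.55 + $2,276.25 = $2,815.80
Ending inventory: 349 @ $7.75 = $2,704.75
Check: goods available $5,520.55 = COGS $2,815.80 + ending $2,704.75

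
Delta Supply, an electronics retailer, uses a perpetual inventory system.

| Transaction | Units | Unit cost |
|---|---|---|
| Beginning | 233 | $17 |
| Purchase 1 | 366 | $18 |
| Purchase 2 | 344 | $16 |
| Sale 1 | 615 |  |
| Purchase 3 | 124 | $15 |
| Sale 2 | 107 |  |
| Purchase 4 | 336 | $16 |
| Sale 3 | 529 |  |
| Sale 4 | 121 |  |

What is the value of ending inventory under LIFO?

Ending inventory = $527

Sale 1 (615) [LIFO — newest first]: 344 @ $16 + 271 @ $18 = $10,382
Sale 2 (107) [LIFO — newest first]: 107 @ $15 = $1,605
Sale 3 (529) [LIFO — newest first]: 336 @ $16 + 17 @ $15 + 95 @ $18 + 81 @ $17 = $8,718
Sale 4 (121) [LIFO — newest first]: 121 @ $17 = $2,057
Total COGS = $10,382 + $1,605 + $8,718 + $2,057 = $22,762
Ending inventory: 31 @ $17 = $527
Check: goods available $23,289 = COGS $22,762 + ending $527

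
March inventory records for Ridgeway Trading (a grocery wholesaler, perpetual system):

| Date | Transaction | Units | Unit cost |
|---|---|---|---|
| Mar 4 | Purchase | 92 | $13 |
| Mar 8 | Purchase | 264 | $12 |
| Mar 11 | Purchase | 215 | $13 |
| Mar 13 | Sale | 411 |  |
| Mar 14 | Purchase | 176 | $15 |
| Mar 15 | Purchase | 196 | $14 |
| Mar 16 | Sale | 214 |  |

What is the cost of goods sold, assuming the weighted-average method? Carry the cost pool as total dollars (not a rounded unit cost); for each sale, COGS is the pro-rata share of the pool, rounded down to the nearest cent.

COGS = $8,125.65

After Mar 4: 92 on hand, pool $1,196.00 (≈ $13.0000 each)
After Mar 8: 356 on hand, pool $4,364.00 (≈ $12.2584 each)
After Mar 11: 571 on hand, pool $7,159.00 (≈ $12.5377 each)
Mar 13, sell 411: 411/571 × $7,159.00 → $5,152.97
After Mar 14: 336 on hand, pool $4,646.03 (≈ $13.8275 each)
After Mar 15: 532 on hand, pool $7,390.03 (≈ $13.8910 each)
Mar 16, sell 214: 214/532 × $7,390.03 → $2,972.68
Total COGS = $5,152.97 + $2,972.68 = $8,125.65
Ending inventory (cost pool remaining) = $4,417.35
Check: goods available $12,543.00 = COGS $8,125.65 + ending $4,417.35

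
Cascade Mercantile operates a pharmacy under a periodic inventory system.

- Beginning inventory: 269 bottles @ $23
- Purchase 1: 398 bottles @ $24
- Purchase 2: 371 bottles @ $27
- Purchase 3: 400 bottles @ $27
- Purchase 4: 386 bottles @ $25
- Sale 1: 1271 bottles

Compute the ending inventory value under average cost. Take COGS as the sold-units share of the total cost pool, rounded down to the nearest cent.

Sale 1, sell 1271: 1271/1824 × $46,206.00 → $32,197.27
Ending inventory (cost pool remaining) = $14,008.73

Ending inventory = $14,008.73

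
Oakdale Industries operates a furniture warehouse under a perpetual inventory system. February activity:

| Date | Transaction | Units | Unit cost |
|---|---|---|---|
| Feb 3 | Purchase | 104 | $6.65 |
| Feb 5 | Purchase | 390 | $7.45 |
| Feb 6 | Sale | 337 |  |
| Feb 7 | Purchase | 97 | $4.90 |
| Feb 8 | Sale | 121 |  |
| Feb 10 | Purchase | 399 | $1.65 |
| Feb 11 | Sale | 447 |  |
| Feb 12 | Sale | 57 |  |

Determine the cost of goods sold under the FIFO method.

Feb 6, 337 sold [FIFO — oldest first]: 104 @ $6.65 + 233 @ $7.45 = $2,427.45
Feb 8, 121 sold [FIFO — oldest first]: 121 @ $7.45 = $901.45
Feb 11, 447 sold [FIFO — oldest first]: 36 @ $7.45 + 97 @ $4.90 + 314 @ $1.65 = $1,261.60
Feb 12, 57 sold [FIFO — oldest first]: 57 @ $1.65 = $94.05
Total COGS = $2,427.45 + $901.45 + $1,261.60 + $94.05 = $4,684.55
Ending inventory: 28 @ $1.65 = $46.20
Check: goods available $4,730.75 = COGS $4,684.55 + ending $46.20

COGS = $4,684.55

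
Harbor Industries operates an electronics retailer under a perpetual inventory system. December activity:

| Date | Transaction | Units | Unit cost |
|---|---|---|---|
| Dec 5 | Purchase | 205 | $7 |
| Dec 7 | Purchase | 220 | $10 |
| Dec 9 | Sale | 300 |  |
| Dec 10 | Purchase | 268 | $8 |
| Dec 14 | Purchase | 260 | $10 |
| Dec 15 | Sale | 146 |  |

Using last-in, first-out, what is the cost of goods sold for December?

COGS = $4,220

Dec 9, 300 sold [LIFO — newest first]: 220 @ $10 + 80 @ $7 = $2,760
Dec 15, 146 sold [LIFO — newest first]: 146 @ $10 = $1,460
Total COGS = $2,760 + $1,460 = $4,220
Ending inventory: 125 @ $7 + 268 @ $8 + 114 @ $10 = $4,159
Check: goods available $8,379 = COGS $4,220 + ending $4,159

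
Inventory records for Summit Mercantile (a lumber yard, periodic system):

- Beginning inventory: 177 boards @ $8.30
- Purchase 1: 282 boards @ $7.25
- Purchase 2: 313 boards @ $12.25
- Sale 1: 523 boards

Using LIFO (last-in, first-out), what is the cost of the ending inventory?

Ending inventory = $1,991.10

Sale 1 (523) [LIFO — newest first]: 313 @ $12.25 + 210 @ $7.25 = $5,356.75
Ending inventory: 177 @ $8.30 + 72 @ $7.25 = $1,991.10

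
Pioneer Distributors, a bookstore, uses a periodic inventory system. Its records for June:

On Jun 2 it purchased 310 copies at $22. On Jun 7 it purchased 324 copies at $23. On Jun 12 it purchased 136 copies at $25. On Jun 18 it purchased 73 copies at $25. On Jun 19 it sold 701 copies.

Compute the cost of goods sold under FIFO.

COGS = $15,947

Jun 19, 701 sold [FIFO — oldest first]: 310 @ $22 + 324 @ $23 + 67 @ $25 = $15,947
Ending inventory: 69 @ $25 + 73 @ $25 = $3,550
Check: goods available $19,497 = COGS $15,947 + ending $3,550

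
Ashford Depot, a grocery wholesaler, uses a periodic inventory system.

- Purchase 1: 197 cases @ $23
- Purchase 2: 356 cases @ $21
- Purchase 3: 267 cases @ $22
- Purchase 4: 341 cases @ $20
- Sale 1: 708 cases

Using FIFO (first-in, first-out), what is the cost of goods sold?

Sale 1 (708) [FIFO — oldest first]: 197 @ $23 + 356 @ $21 + 155 @ $22 = $15,417
Ending inventory: 112 @ $22 + 341 @ $20 = $9,284

COGS = $15,417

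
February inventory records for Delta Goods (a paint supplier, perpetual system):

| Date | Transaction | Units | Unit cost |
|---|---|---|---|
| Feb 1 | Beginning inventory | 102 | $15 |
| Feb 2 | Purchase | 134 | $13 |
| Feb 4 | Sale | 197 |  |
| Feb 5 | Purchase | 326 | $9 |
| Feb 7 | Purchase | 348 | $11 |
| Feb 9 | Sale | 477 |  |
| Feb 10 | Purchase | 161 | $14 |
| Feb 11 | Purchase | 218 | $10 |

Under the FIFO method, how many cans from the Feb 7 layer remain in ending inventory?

Feb 4, 197 sold [FIFO — oldest first]: 102 @ $15 + 95 @ $13 = $2,765
Feb 9, 477 sold [FIFO — oldest first]: 39 @ $13 + 326 @ $9 + 112 @ $11 = $4,673
Total COGS = $2,765 + $4,673 = $7,438
Ending inventory: 236 @ $11 + 161 @ $14 + 218 @ $10 = $7,030
Check: goods available $14,468 = COGS $7,438 + ending $7,030

236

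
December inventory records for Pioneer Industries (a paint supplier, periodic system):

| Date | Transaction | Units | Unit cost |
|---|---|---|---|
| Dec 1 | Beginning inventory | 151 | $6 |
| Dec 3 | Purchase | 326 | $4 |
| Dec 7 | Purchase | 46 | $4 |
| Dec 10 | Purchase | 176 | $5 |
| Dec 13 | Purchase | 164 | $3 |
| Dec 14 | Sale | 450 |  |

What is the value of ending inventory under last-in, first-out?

Ending inventory = $1,954

Dec 14, 450 sold [LIFO — newest first]: 164 @ $3 + 176 @ $5 + 46 @ $4 + 64 @ $4 = $1,812
Ending inventory: 151 @ $6 + 262 @ $4 = $1,954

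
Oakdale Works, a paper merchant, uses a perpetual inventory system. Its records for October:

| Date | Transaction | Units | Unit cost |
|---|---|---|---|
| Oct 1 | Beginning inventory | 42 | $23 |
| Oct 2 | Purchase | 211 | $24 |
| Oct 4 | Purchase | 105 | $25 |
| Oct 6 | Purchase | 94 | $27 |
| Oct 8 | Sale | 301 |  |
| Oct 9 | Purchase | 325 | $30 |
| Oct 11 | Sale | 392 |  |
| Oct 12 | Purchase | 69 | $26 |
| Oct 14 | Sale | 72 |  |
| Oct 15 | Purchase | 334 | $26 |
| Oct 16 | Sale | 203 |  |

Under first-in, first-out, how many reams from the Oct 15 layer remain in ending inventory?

212

Oct 8, 301 sold [FIFO — oldest first]: 42 @ $23 + 211 @ $24 + 48 @ $25 = $7,230
Oct 11, 392 sold [FIFO — oldest first]: 57 @ $25 + 94 @ $27 + 241 @ $30 = $11,193
Oct 14, 72 sold [FIFO — oldest first]: 72 @ $30 = $2,160
Oct 16, 203 sold [FIFO — oldest first]: 12 @ $30 + 69 @ $26 + 122 @ $26 = $5,326
Total COGS = $7,230 + $11,193 + $2,160 + $5,326 = $25,909
Ending inventory: 212 @ $26 = $5,512
Check: goods available $31,421 = COGS $25,909 + ending $5,512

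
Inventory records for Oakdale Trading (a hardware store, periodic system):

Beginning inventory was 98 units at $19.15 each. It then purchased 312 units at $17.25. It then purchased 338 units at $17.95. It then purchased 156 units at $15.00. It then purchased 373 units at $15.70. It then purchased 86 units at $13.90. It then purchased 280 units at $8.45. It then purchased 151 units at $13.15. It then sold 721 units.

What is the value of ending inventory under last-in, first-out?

Ending inventory = $18,319.10

Sale 1 (721) [LIFO — newest first]: 151 @ $13.15 + 280 @ $8.45 + 86 @ $13.90 + 204 @ $15.70 = $8,749.85
Ending inventory: 98 @ $19.15 + 312 @ $17.25 + 338 @ $17.95 + 156 @ $15.00 + 169 @ $15.70 = $18,319.10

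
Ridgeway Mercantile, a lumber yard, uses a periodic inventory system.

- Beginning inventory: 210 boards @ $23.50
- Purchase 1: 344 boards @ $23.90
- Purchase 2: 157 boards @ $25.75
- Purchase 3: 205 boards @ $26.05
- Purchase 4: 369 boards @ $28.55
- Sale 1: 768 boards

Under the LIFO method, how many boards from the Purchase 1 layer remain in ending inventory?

307

Sale 1 (768) [LIFO — newest first]: 369 @ $28.55 + 205 @ $26.05 + 157 @ $25.75 + 37 @ $23.90 = $20,802.25
Ending inventory: 210 @ $23.50 + 307 @ $23.90 = $12,272.30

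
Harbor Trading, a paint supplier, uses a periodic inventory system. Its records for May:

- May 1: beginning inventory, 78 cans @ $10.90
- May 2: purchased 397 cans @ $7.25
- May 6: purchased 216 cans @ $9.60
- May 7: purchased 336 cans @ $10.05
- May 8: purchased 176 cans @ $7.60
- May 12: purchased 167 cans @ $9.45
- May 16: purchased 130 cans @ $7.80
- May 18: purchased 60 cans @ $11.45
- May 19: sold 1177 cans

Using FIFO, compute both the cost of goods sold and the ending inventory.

COGS = $10,318.85; ending inventory = $3,476.75

May 19, 1177 sold [FIFO — oldest first]: 78 @ $10.90 + 397 @ $7.25 + 216 @ $9.60 + 336 @ $10.05 + 150 @ $7.60 = $10,318.85
Ending inventory: 26 @ $7.60 + 167 @ $9.45 + 130 @ $7.80 + 60 @ $11.45 = $3,476.75
Check: goods available $13,795.60 = COGS $10,318.85 + ending $3,476.75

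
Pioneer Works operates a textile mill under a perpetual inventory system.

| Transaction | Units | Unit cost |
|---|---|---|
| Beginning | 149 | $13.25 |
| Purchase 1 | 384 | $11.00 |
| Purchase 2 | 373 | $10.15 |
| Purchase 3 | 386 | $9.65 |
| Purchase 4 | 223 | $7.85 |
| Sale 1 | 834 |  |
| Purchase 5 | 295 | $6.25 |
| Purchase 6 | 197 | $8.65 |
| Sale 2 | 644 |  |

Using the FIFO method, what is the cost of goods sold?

COGS = $15,169.20

Sale 1 (834) [FIFO — oldest first]: 149 @ $13.25 + 384 @ $11.00 + 301 @ $10.15 = $9,253.40
Sale 2 (644) [FIFO — oldest first]: 72 @ $10.15 + 386 @ $9.65 + 186 @ $7.85 = $5,915.80
Total COGS = $9,253.40 + $5,915.80 = $15,169.20
Ending inventory: 37 @ $7.85 + 295 @ $6.25 + 197 @ $8.65 = $3,838.25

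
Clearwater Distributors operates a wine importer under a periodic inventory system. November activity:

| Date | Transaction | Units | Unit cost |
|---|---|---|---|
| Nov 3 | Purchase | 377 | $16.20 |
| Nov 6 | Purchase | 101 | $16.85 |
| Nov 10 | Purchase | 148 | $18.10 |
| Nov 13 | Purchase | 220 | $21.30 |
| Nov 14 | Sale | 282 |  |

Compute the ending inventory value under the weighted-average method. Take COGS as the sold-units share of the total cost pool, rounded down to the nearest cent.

Ending inventory = $10,116.04

Nov 14, sell 282: 282/846 × $15,174.05 → $5,058.01
Ending inventory (cost pool remaining) = $10,116.04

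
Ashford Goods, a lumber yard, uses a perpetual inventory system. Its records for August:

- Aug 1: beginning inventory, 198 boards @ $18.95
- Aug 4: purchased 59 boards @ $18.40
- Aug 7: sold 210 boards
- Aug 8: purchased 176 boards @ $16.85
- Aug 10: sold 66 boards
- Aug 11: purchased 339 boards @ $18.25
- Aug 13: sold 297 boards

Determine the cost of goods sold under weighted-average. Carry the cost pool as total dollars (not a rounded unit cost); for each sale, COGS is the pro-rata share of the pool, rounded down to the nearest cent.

COGS = $10,420.27

After Aug 1: 198 on hand, pool $3,752.10 (≈ $18.9500 each)
After Aug 4: 257 on hand, pool $4,837.70 (≈ $18.8237 each)
Aug 7, sell 210: 210/257 × $4,837.70 → $3,952.98
After Aug 8: 223 on hand, pool $3,850.32 (≈ $17.2660 each)
Aug 10, sell 66: 66/223 × $3,850.32 → $1,139.55
After Aug 11: 496 on hand, pool $8,897.52 (≈ $17.9385 each)
Aug 13, sell 297: 297/496 × $8,897.52 → $5,327.74
Total COGS = $3,952.98 + $1,139.55 + $5,327.74 = $10,420.27
Ending inventory (cost pool remaining) = $3,569.78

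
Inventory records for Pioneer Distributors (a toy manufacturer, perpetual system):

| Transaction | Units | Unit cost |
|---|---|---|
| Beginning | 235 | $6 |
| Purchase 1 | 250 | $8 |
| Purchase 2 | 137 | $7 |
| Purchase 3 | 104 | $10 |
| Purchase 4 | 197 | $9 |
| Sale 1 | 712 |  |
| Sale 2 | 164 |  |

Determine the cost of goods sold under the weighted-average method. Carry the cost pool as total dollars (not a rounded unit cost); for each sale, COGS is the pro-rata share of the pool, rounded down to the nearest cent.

After Beginning: 235 on hand, pool $1,410.00 (≈ $6.0000 each)
After Purchase 1: 485 on hand, pool $3,410.00 (≈ $7.0309 each)
After Purchase 2: 622 on hand, pool $4,369.00 (≈ $7.0241 each)
After Purchase 3: 726 on hand, pool $5,409.00 (≈ $7.4504 each)
After Purchase 4: 923 on hand, pool $7,182.00 (≈ $7.7811 each)
Sale 1, sell 712: 712/923 × $7,182.00 → $5,540.17
Sale 2, sell 164: 164/211 × $1,641.83 → $1,276.11
Total COGS = $5,540.17 + $1,276.11 = $6,816.28
Ending inventory (cost pool remaining) = $365.72

COGS = $6,816.28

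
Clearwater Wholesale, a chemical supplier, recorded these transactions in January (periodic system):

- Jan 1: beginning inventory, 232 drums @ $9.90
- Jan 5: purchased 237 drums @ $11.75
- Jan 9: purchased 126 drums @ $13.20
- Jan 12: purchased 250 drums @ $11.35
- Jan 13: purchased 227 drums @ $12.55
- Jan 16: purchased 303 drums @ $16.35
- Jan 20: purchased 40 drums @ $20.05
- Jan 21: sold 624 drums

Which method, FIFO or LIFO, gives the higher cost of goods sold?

LIFO

FIFO COGS: 232 @ $9.90 + 237 @ $11.75 + 126 @ $13.20 + 29 @ $11.35 = $7,073.90
LIFO COGS: 40 @ $20.05 + 303 @ $16.35 + 227 @ $12.55 + 54 @ $11.35 = $9,217.80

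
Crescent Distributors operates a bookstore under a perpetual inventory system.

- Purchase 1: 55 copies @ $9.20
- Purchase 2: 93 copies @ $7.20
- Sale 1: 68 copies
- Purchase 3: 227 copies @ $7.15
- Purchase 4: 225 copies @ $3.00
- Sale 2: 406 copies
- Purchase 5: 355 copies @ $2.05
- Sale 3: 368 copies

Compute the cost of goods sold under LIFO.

COGS = $3,279.45

Sale 1 (68) [LIFO — newest first]: 68 @ $7.20 = $489.60
Sale 2 (406) [LIFO — newest first]: 225 @ $3.00 + 181 @ $7.15 = $1,969.15
Sale 3 (368) [LIFO — newest first]: 355 @ $2.05 + 13 @ $7.15 = $820.70
Total COGS = $489.60 + $1,969.15 + $820.70 = $3,279.45
Ending inventory: 55 @ $9.20 + 25 @ $7.20 + 33 @ $7.15 = $921.95
Check: goods available $4,201.40 = COGS $3,279.45 + ending $921.95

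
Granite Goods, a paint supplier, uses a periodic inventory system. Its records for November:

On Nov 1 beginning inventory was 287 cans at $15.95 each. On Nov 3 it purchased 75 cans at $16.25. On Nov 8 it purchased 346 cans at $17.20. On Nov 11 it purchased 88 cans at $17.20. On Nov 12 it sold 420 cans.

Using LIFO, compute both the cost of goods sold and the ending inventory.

COGS = $7,224.00; ending inventory = $6,037.20

Nov 12, 420 sold [LIFO — newest first]: 88 @ $17.20 + 332 @ $17.20 = $7,224.00
Ending inventory: 287 @ $15.95 + 75 @ $16.25 + 14 @ $17.20 = $6,037.20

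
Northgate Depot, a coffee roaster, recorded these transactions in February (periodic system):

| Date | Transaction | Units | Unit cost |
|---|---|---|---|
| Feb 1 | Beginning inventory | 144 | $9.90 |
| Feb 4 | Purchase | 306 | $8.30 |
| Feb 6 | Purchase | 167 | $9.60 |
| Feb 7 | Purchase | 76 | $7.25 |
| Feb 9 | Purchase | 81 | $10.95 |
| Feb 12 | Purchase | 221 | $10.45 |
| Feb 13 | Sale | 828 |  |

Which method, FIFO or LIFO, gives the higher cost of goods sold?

FIFO COGS: 144 @ $9.90 + 306 @ $8.30 + 167 @ $9.60 + 76 @ $7.25 + 81 @ $10.95 + 54 @ $10.45 = $7,570.85
LIFO COGS: 221 @ $10.45 + 81 @ $10.95 + 76 @ $7.25 + 167 @ $9.60 + 283 @ $8.30 = $7,699.50

LIFO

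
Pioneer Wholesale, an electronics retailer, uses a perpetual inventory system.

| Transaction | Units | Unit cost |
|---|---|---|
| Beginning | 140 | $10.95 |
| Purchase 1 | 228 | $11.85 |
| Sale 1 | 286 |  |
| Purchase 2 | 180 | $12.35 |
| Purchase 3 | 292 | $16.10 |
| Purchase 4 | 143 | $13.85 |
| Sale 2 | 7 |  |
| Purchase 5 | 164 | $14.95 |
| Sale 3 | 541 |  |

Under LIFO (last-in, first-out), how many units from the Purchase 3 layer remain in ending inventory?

Sale 1 (286) [LIFO — newest first]: 228 @ $11.85 + 58 @ $10.95 = $3,336.90
Sale 2 (7) [LIFO — newest first]: 7 @ $13.85 = $96.95
Sale 3 (541) [LIFO — newest first]: 164 @ $14.95 + 136 @ $13.85 + 241 @ $16.10 = $8,215.50
Total COGS = $3,336.90 + $96.95 + $8,215.50 = $11,649.35
Ending inventory: 82 @ $10.95 + 180 @ $12.35 + 51 @ $16.10 = $3,942.00

51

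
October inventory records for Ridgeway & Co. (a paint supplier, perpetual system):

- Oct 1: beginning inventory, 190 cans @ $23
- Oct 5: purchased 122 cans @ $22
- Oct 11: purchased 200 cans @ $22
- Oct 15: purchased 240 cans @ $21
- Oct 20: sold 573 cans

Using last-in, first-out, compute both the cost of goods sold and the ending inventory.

COGS = $12,377; ending inventory = $4,117

Oct 20, 573 sold [LIFO — newest first]: 240 @ $21 + 200 @ $22 + 122 @ $22 + 11 @ $23 = $12,377
Ending inventory: 179 @ $23 = $4,117
Check: goods available $16,494 = COGS $12,377 + ending $4,117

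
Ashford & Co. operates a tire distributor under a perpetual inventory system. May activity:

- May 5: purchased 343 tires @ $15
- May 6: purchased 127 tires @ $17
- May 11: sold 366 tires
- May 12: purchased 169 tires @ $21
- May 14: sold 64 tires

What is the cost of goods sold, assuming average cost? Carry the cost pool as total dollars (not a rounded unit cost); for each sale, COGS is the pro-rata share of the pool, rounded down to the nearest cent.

COGS = $6,898.68

After May 5: 343 on hand, pool $5,145.00 (≈ $15.0000 each)
After May 6: 470 on hand, pool $7,304.00 (≈ $15.5404 each)
May 11, sell 366: 366/470 × $7,304.00 → $5,687.79
After May 12: 273 on hand, pool $5,165.21 (≈ $18.9202 each)
May 14, sell 64: 64/273 × $5,165.21 → $1,210.89
Total COGS = $5,687.79 + $1,210.89 = $6,898.68
Ending inventory (cost pool remaining) = $3,954.32
Check: goods available $10,853.00 = COGS $6,898.68 + ending $3,954.32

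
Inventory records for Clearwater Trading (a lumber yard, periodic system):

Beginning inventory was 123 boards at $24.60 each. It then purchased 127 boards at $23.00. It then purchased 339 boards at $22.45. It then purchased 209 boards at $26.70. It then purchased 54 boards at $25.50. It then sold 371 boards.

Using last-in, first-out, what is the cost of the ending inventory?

Ending inventory = $11,132.75

Sale 1 (371) [LIFO — newest first]: 54 @ $25.50 + 209 @ $26.70 + 108 @ $22.45 = $9,381.90
Ending inventory: 123 @ $24.60 + 127 @ $23.00 + 231 @ $22.45 = $11,132.75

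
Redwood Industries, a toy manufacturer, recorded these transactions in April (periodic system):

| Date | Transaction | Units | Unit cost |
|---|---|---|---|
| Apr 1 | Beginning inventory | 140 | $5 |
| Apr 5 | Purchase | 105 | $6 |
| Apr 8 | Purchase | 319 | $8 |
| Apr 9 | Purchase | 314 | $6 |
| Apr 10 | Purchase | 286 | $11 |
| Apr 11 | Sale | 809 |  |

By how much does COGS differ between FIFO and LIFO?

$1,350

FIFO COGS: 140 @ $5 + 105 @ $6 + 319 @ $8 + 245 @ $6 = $5,352
LIFO COGS: 286 @ $11 + 314 @ $6 + 209 @ $8 = $6,702
Difference = |$5,352 − $6,702| = $1,350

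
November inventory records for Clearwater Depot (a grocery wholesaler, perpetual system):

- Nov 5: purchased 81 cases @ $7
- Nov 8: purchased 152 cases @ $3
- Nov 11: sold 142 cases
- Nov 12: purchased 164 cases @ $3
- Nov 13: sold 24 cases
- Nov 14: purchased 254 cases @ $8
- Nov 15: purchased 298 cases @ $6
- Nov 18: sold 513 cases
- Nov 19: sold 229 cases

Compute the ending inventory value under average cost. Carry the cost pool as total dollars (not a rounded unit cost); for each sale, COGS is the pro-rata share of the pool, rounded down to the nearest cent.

After Nov 5: 81 on hand, pool $567.00 (≈ $7.0000 each)
After Nov 8: 233 on hand, pool $1,023.00 (≈ $4.3906 each)
Nov 11, sell 142: 142/233 × $1,023.00 → $623.45
After Nov 12: 255 on hand, pool $891.55 (≈ $3.4963 each)
Nov 13, sell 24: 24/255 × $891.55 → $83.91
After Nov 14: 485 on hand, pool $2,839.64 (≈ $5.8549 each)
After Nov 15: 783 on hand, pool $4,627.64 (≈ $5.9101 each)
Nov 18, sell 513: 513/783 × $4,627.64 → $3,031.90
Nov 19, sell 229: 229/270 × $1,595.74 → $1,353.42
Total COGS = $623.45 + $83.91 + $3,031.90 + $1,353.42 = $5,092.68
Ending inventory (cost pool remaining) = $242.32
Check: goods available $5,335.00 = COGS $5,092.68 + ending $242.32

Ending inventory = $242.32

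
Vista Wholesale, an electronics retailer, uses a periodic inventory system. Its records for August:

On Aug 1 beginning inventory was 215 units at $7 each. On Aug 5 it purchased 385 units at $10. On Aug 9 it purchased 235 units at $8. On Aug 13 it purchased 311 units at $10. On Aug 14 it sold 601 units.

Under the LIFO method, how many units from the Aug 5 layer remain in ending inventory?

Aug 14, 601 sold [LIFO — newest first]: 311 @ $10 + 235 @ $8 + 55 @ $10 = $5,540
Ending inventory: 215 @ $7 + 330 @ $10 = $4,805

330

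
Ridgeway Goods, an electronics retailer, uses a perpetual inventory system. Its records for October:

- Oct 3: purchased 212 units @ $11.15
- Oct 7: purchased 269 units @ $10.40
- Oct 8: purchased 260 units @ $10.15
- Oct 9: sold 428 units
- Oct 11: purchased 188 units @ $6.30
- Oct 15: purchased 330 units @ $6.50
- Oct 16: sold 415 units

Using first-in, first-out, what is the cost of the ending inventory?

Ending inventory = $2,686.80

Oct 9, 428 sold [FIFO — oldest first]: 212 @ $11.15 + 216 @ $10.40 = $4,610.20
Oct 16, 415 sold [FIFO — oldest first]: 53 @ $10.40 + 260 @ $10.15 + 102 @ $6.30 = $3,832.80
Total COGS = $4,610.20 + $3,832.80 = $8,443.00
Ending inventory: 86 @ $6.30 + 330 @ $6.50 = $2,686.80
Check: goods available $11,129.80 = COGS $8,443.00 + ending $2,686.80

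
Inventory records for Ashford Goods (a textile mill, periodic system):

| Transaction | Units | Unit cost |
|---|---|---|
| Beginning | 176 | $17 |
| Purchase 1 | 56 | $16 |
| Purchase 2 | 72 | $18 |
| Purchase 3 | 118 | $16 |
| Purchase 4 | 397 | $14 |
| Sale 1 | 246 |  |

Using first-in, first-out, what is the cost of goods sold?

COGS = $4,140

Sale 1 (246) [FIFO — oldest first]: 176 @ $17 + 56 @ $16 + 14 @ $18 = $4,140
Ending inventory: 58 @ $18 + 118 @ $16 + 397 @ $14 = $8,490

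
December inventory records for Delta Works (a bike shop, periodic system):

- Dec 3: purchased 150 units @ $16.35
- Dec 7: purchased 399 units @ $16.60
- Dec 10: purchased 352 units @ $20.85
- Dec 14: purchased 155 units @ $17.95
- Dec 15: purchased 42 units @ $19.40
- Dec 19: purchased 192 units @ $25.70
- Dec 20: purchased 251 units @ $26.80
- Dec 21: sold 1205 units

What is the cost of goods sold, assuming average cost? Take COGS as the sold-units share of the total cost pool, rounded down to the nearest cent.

Dec 21, sell 1205: 1205/1541 × $31,673.35 → $24,767.28
Ending inventory (cost pool remaining) = $6,906.07

COGS = $24,767.28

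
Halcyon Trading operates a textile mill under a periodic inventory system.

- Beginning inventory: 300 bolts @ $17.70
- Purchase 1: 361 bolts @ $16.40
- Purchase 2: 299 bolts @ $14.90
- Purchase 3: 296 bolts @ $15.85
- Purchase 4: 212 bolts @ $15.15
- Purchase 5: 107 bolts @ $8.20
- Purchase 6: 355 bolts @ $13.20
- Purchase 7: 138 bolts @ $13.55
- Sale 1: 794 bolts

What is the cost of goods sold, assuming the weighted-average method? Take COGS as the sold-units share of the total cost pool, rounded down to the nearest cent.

Sale 1, sell 794: 794/2068 × $31,022.20 → $11,910.84
Ending inventory (cost pool remaining) = $19,111.36
Check: goods available $31,022.20 = COGS $11,910.84 + ending $19,111.36

COGS = $11,910.84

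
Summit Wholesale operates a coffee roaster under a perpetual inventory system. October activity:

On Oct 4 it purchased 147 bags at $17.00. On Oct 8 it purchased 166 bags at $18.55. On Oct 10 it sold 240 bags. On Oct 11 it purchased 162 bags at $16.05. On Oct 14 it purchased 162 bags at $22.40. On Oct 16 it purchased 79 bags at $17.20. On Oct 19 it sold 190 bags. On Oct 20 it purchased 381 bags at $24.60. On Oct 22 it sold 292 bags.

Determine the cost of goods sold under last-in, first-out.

COGS = $15,365.70

Oct 10, 240 sold [LIFO — newest first]: 166 @ $18.55 + 74 @ $17.00 = $4,337.30
Oct 19, 190 sold [LIFO — newest first]: 79 @ $17.20 + 111 @ $22.40 = $3,845.20
Oct 22, 292 sold [LIFO — newest first]: 292 @ $24.60 = $7,183.20
Total COGS = $4,337.30 + $3,845.20 + $7,183.20 = $15,365.70
Ending inventory: 73 @ $17.00 + 162 @ $16.05 + 51 @ $22.40 + 89 @ $24.60 = $7,172.90
Check: goods available $22,538.60 = COGS $15,365.70 + ending $7,172.90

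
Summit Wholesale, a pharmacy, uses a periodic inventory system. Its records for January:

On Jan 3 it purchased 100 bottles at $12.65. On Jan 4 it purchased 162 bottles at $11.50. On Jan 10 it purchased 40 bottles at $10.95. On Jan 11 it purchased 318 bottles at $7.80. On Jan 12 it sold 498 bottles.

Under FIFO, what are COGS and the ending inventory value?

Jan 12, 498 sold [FIFO — oldest first]: 100 @ $12.65 + 162 @ $11.50 + 40 @ $10.95 + 196 @ $7.80 = $5,094.80
Ending inventory: 122 @ $7.80 = $951.60

COGS = $5,094.80; ending inventory = $951.60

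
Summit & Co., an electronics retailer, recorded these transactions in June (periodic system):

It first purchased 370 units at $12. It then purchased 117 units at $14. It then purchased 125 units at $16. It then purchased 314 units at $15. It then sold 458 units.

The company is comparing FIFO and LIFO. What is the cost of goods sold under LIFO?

COGS = $6,976

FIFO COGS: 370 @ $12 + 88 @ $14 = $5,672
LIFO COGS: 314 @ $15 + 125 @ $16 + 19 @ $14 = $6,976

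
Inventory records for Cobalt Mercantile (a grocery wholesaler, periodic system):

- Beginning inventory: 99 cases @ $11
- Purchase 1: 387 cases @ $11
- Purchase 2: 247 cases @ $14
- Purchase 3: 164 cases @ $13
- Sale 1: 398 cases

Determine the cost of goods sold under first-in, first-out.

COGS = $4,378

Sale 1 (398) [FIFO — oldest first]: 99 @ $11 + 299 @ $11 = $4,378
Ending inventory: 88 @ $11 + 247 @ $14 + 164 @ $13 = $6,558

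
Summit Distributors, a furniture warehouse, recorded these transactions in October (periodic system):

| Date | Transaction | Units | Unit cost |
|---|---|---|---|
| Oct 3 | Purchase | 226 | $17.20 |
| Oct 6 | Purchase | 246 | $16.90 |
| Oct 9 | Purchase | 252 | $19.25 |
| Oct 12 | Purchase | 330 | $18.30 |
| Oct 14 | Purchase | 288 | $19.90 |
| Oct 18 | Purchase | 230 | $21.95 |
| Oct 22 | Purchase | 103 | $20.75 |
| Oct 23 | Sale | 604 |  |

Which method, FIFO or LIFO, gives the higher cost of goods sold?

LIFO

FIFO COGS: 226 @ $17.20 + 246 @ $16.90 + 132 @ $19.25 = $10,585.60
LIFO COGS: 103 @ $20.75 + 230 @ $21.95 + 271 @ $19.90 = $12,578.65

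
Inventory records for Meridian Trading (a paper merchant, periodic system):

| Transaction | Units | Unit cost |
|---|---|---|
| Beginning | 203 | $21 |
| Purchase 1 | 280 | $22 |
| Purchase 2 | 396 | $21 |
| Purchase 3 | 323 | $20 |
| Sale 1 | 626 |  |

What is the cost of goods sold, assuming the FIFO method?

Sale 1 (626) [FIFO — oldest first]: 203 @ $21 + 280 @ $22 + 143 @ $21 = $13,426
Ending inventory: 253 @ $21 + 323 @ $20 = $11,773

COGS = $13,426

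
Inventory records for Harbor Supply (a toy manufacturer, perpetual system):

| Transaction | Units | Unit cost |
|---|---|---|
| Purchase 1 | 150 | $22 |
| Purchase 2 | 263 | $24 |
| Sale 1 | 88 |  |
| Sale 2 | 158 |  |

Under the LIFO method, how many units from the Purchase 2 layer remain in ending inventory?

Sale 1 (88) [LIFO — newest first]: 88 @ $24 = $2,112
Sale 2 (158) [LIFO — newest first]: 158 @ $24 = $3,792
Total COGS = $2,112 + $3,792 = $5,904
Ending inventory: 150 @ $22 + 17 @ $24 = $3,708

17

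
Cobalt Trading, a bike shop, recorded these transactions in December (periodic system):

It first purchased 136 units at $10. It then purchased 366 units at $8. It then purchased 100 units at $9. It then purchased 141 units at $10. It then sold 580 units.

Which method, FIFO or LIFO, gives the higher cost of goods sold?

LIFO

FIFO COGS: 136 @ $10 + 366 @ $8 + 78 @ $9 = $4,990
LIFO COGS: 141 @ $10 + 100 @ $9 + 339 @ $8 = $5,022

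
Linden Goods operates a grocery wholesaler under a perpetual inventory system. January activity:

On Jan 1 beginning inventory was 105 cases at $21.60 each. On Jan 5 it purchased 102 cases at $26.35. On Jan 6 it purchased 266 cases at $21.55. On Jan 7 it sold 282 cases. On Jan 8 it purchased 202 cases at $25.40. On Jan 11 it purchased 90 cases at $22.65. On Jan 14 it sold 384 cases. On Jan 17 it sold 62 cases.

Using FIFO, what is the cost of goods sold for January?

COGS = $17,019.25

Jan 7, 282 sold [FIFO — oldest first]: 105 @ $21.60 + 102 @ $26.35 + 75 @ $21.55 = $6,571.95
Jan 14, 384 sold [FIFO — oldest first]: 191 @ $21.55 + 193 @ $25.40 = $9,018.25
Jan 17, 62 sold [FIFO — oldest first]: 9 @ $25.40 + 53 @ $22.65 = $1,429.05
Total COGS = $6,571.95 + $9,018.25 + $1,429.05 = $17,019.25
Ending inventory: 37 @ $22.65 = $838.05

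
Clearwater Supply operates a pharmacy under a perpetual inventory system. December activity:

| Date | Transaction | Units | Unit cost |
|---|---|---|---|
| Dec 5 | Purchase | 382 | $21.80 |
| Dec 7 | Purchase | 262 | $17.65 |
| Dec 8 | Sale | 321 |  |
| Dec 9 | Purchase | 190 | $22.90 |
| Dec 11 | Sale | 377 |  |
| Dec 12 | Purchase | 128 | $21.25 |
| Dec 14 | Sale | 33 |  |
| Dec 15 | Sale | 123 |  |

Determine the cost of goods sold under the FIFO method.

COGS = $17,727.90

Dec 8, 321 sold [FIFO — oldest first]: 321 @ $21.80 = $6,997.80
Dec 11, 377 sold [FIFO — oldest first]: 61 @ $21.80 + 262 @ $17.65 + 54 @ $22.90 = $7,190.70
Dec 14, 33 sold [FIFO — oldest first]: 33 @ $22.90 = $755.70
Dec 15, 123 sold [FIFO — oldest first]: 103 @ $22.90 + 20 @ $21.25 = $2,783.70
Total COGS = $6,997.80 + $7,190.70 + $755.70 + $2,783.70 = $17,727.90
Ending inventory: 108 @ $21.25 = $2,295.00
Check: goods available $20,022.90 = COGS $17,727.90 + ending $2,295.00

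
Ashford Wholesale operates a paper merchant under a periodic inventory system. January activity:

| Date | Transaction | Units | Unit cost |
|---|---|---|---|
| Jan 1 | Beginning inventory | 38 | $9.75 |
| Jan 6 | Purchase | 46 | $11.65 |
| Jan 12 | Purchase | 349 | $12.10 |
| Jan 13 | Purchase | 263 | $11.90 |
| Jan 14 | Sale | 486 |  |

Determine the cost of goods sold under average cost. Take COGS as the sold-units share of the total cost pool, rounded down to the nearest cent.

COGS = $5,767.06

Jan 14, sell 486: 486/696 × $8,259.00 → $5,767.06
Ending inventory (cost pool remaining) = $2,491.94
Check: goods available $8,259.00 = COGS $5,767.06 + ending $2,491.94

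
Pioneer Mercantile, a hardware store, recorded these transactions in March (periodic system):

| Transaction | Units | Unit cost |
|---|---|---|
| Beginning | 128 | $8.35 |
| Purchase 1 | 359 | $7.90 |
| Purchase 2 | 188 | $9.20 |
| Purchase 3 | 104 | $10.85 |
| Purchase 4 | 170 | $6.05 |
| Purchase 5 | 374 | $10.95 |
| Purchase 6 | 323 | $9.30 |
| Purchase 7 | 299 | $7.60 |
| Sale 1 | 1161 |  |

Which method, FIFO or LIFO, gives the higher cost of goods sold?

LIFO

FIFO COGS: 128 @ $8.35 + 359 @ $7.90 + 188 @ $9.20 + 104 @ $10.85 + 170 @ $6.05 + 212 @ $10.95 = $10,112.80
LIFO COGS: 299 @ $7.60 + 323 @ $9.30 + 374 @ $10.95 + 165 @ $6.05 = $10,369.85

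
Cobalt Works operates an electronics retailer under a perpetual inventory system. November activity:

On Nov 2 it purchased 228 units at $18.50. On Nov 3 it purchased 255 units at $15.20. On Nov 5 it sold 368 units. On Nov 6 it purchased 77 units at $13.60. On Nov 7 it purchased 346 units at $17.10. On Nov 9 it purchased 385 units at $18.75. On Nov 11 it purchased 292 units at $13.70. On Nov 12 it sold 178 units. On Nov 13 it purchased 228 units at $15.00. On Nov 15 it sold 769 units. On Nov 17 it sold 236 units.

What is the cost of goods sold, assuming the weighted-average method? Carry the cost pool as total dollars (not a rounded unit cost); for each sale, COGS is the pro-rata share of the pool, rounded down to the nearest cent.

After Nov 2: 228 on hand, pool $4,218.00 (≈ $18.5000 each)
After Nov 3: 483 on hand, pool $8,094.00 (≈ $16.7578 each)
Nov 5, sell 368: 368/483 × $8,094.00 → $6,166.85
After Nov 6: 192 on hand, pool $2,974.35 (≈ $15.4914 each)
After Nov 7: 538 on hand, pool $8,890.95 (≈ $16.5259 each)
After Nov 9: 923 on hand, pool $16,109.70 (≈ $17.4536 each)
After Nov 11: 1215 on hand, pool $20,110.10 (≈ $16.5515 each)
Nov 12, sell 178: 178/1215 × $20,110.10 → $2,946.17
After Nov 13: 1265 on hand, pool $20,583.93 (≈ $16.2719 each)
Nov 15, sell 769: 769/1265 × $20,583.93 → $12,513.07
Nov 17, sell 236: 236/496 × $8,070.86 → $3,840.16
Total COGS = $6,166.85 + $2,946.17 + $12,513.07 + $3,840.16 = $25,466.25
Ending inventory (cost pool remaining) = $4,230.70

COGS = $25,466.25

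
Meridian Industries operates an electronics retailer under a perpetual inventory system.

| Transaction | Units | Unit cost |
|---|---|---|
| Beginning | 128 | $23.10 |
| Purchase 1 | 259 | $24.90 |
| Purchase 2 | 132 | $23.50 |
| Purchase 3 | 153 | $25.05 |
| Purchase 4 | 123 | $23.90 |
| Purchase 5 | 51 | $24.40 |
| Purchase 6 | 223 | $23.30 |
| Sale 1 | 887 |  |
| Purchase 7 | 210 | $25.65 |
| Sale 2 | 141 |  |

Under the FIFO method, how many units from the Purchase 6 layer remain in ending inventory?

Sale 1 (887) [FIFO — oldest first]: 128 @ $23.10 + 259 @ $24.90 + 132 @ $23.50 + 153 @ $25.05 + 123 @ $23.90 + 51 @ $24.40 + 41 @ $23.30 = $21,479.95
Sale 2 (141) [FIFO — oldest first]: 141 @ $23.30 = $3,285.30
Total COGS = $21,479.95 + $3,285.30 = $24,765.25
Ending inventory: 41 @ $23.30 + 210 @ $25.65 = $6,341.80

41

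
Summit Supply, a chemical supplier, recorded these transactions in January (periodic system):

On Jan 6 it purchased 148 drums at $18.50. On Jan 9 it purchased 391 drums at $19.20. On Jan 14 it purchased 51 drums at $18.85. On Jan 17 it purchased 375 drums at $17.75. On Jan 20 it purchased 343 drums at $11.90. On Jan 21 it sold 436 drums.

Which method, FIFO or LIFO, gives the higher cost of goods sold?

FIFO COGS: 148 @ $18.50 + 288 @ $19.20 = $8,267.60
LIFO COGS: 343 @ $11.90 + 93 @ $17.75 = $5,732.45

FIFO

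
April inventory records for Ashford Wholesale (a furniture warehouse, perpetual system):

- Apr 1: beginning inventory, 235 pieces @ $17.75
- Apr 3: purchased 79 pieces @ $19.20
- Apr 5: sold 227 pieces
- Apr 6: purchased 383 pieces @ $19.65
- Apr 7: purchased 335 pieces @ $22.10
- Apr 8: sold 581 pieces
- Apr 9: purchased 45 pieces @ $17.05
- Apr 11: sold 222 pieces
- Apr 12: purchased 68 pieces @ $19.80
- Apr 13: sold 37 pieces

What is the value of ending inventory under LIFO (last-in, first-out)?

Ending inventory = $1,448.05

Apr 5, 227 sold [LIFO — newest first]: 79 @ $19.20 + 148 @ $17.75 = $4,143.80
Apr 8, 581 sold [LIFO — newest first]: 335 @ $22.10 + 246 @ $19.65 = $12,237.40
Apr 11, 222 sold [LIFO — newest first]: 45 @ $17.05 + 137 @ $19.65 + 40 @ $17.75 = $4,169.30
Apr 13, 37 sold [LIFO — newest first]: 37 @ $19.80 = $732.60
Total COGS = $4,143.80 + $12,237.40 + $4,169.30 + $732.60 = $21,283.10
Ending inventory: 47 @ $17.75 + 31 @ $19.80 = $1,448.05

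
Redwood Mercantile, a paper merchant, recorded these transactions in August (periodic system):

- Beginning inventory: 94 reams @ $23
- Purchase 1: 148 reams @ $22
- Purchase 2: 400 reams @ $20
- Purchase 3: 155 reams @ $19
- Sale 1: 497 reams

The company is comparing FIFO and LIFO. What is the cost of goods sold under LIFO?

COGS = $9,785

FIFO COGS: 94 @ $23 + 148 @ $22 + 255 @ $20 = $10,518
LIFO COGS: 155 @ $19 + 342 @ $20 = $9,785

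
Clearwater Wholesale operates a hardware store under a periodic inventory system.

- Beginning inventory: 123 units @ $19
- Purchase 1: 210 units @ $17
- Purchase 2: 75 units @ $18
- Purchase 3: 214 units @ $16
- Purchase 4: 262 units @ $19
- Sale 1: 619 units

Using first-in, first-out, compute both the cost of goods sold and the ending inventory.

Sale 1 (619) [FIFO — oldest first]: 123 @ $19 + 210 @ $17 + 75 @ $18 + 211 @ $16 = $10,633
Ending inventory: 3 @ $16 + 262 @ $19 = $5,026
Check: goods available $15,659 = COGS $10,633 + ending $5,026

COGS = $10,633; ending inventory = $5,026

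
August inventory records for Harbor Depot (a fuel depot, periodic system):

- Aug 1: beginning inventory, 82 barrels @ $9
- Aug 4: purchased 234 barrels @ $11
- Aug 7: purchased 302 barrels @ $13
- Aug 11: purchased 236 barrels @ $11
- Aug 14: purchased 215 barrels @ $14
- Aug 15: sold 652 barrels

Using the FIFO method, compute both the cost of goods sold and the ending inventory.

Aug 15, 652 sold [FIFO — oldest first]: 82 @ $9 + 234 @ $11 + 302 @ $13 + 34 @ $11 = $7,612
Ending inventory: 202 @ $11 + 215 @ $14 = $5,232

COGS = $7,612; ending inventory = $5,232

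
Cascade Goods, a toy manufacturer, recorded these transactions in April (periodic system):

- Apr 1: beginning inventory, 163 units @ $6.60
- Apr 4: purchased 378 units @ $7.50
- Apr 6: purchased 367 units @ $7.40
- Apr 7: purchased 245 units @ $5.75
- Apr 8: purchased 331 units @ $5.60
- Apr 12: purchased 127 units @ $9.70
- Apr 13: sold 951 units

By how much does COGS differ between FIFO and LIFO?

FIFO COGS: 163 @ $6.60 + 378 @ $7.50 + 367 @ $7.40 + 43 @ $5.75 = $6,873.85
LIFO COGS: 127 @ $9.70 + 331 @ $5.60 + 245 @ $5.75 + 248 @ $7.40 = $6,329.45
Difference = |$6,873.85 − $6,329.45| = $544.40

$544.40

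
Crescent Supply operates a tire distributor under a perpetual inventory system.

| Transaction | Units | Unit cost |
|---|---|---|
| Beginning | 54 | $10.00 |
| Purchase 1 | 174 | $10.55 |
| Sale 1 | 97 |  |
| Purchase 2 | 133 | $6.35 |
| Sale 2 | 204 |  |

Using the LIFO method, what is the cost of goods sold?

COGS = $2,616.95

Sale 1 (97) [LIFO — newest first]: 97 @ $10.55 = $1,023.35
Sale 2 (204) [LIFO — newest first]: 133 @ $6.35 + 71 @ $10.55 = $1,593.60
Total COGS = $1,023.35 + $1,593.60 = $2,616.95
Ending inventory: 54 @ $10.00 + 6 @ $10.55 = $603.30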